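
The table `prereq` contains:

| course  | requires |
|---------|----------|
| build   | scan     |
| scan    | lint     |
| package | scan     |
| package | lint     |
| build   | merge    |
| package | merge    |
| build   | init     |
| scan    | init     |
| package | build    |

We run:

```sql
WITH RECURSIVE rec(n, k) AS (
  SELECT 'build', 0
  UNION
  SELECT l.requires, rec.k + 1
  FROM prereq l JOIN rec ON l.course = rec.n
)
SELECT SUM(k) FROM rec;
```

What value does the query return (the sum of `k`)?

Base: (build, k=0).
Iteration 1: edges from {build} -> (init, k=1), (merge, k=1), (scan, k=1).
Iteration 2: edges from {init,merge,scan} -> (init, k=2), (lint, k=2).
Iteration 3: no outgoing edges from {init,lint}; recursion stops.
SUM(k) = 0 + 1 + 1 + 1 + 2 + 2 = 7.

7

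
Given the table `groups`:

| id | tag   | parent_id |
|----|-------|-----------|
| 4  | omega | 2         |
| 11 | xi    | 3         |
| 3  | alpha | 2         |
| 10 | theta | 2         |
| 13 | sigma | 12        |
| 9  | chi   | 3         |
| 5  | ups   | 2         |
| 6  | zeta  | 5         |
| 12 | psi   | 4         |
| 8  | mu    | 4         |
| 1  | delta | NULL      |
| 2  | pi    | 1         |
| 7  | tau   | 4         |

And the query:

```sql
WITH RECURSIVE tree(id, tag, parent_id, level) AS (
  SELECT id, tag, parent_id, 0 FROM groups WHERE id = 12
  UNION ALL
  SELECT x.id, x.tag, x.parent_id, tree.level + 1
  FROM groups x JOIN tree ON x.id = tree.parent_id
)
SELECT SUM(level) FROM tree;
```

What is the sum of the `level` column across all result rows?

6

Base: id=12 (psi), parent_id=4, level 0.
Iteration 1: join on id=4 -> omega (id 4, parent_id=2, level 1).
Iteration 2: join on id=2 -> pi (id 2, parent_id=1, level 2).
Iteration 3: join on id=1 -> delta (id 1, parent_id=NULL, level 3).
Iteration 4: parent_id is NULL; no match; recursion stops.
SUM(level) = 0 + 1 + 2 + 3 = 6.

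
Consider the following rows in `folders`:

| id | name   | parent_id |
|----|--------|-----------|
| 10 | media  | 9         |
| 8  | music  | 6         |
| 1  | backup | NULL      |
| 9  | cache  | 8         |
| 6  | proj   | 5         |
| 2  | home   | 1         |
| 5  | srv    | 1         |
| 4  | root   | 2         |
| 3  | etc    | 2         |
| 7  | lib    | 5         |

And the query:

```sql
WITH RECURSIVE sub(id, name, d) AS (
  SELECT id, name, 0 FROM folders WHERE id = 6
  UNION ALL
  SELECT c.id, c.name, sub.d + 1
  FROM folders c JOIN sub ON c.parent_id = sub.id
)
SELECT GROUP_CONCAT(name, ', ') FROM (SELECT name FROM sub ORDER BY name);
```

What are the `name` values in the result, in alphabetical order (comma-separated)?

cache, media, music, proj

Base: id=6 (proj) at d 0.
Iteration 1: rows with parent_id in {6} -> music (id 8, d 1).
Iteration 2: rows with parent_id in {8} -> cache (id 9, d 2).
Iteration 3: rows with parent_id in {9} -> media (id 10, d 3).
Iteration 4: no rows with parent_id in {10}; recursion stops.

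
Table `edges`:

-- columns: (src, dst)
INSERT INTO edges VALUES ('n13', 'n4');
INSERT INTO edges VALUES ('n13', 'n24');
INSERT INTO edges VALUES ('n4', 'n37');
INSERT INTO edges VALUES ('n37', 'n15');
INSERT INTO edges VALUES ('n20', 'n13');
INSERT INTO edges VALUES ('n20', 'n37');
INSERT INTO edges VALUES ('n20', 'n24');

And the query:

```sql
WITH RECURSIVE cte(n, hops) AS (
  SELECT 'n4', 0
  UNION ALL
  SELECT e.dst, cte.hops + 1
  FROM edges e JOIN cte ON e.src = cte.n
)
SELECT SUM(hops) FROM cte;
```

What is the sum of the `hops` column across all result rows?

3

Base: (n4, hops=0).
Iteration 1: edges from {n4} -> (n37, hops=1).
Iteration 2: edges from {n37} -> (n15, hops=2).
Iteration 3: no outgoing edges from {n15}; recursion stops.
SUM(hops) = 0 + 1 + 2 = 3.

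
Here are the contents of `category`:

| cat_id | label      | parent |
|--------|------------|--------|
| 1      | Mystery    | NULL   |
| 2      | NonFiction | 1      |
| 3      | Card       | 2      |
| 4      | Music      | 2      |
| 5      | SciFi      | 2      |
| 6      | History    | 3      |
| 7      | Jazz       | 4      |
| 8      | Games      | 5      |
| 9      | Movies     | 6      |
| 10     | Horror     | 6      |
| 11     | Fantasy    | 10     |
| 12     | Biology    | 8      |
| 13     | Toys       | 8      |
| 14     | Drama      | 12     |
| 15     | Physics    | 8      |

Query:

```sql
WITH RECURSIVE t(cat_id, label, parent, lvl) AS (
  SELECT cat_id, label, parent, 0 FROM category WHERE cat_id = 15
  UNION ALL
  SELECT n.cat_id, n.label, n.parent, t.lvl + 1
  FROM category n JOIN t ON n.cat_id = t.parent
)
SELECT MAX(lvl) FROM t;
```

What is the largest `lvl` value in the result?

4

Base: cat_id=15 (Physics), parent=8, lvl 0.
Iteration 1: join on cat_id=8 -> Games (id 8, parent=5, lvl 1).
Iteration 2: join on cat_id=5 -> SciFi (id 5, parent=2, lvl 2).
Iteration 3: join on cat_id=2 -> NonFiction (id 2, parent=1, lvl 3).
Iteration 4: join on cat_id=1 -> Mystery (id 1, parent=NULL, lvl 4).
Iteration 5: parent is NULL; no match; recursion stops.
lvl values: 0, 1, 2, 3, 4; the maximum is 4.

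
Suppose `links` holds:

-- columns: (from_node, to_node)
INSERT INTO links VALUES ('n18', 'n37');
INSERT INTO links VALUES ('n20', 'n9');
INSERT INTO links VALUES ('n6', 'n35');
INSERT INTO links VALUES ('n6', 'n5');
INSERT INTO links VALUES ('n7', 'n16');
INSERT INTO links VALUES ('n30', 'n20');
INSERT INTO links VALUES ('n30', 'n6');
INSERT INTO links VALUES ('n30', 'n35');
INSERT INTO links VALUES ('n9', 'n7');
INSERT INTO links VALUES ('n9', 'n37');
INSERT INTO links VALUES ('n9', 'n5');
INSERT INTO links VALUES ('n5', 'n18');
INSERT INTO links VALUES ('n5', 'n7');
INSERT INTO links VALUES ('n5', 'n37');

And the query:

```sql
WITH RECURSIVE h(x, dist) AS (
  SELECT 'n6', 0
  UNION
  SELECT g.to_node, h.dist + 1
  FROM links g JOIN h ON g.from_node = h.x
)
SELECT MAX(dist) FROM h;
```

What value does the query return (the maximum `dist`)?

Base: (n6, dist=0).
Iteration 1: edges from {n6} -> (n35, dist=1), (n5, dist=1).
Iteration 2: edges from {n35,n5} -> (n18, dist=2), (n37, dist=2), (n7, dist=2).
Iteration 3: edges from {n18,n37,n7} -> (n16, dist=3), (n37, dist=3).
Iteration 4: no outgoing edges from {n16,n37}; recursion stops.
dist values: 0, 1, 1, 2, 2, 2, 3, 3; the maximum is 3.

3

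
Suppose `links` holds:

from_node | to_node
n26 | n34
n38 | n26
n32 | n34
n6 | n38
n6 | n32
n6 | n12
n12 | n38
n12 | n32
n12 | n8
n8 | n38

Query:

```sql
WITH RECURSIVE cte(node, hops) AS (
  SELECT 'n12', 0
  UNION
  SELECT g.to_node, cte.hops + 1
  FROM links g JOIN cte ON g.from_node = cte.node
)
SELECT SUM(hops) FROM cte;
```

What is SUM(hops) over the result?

Base: (n12, hops=0).
Iteration 1: edges from {n12} -> (n32, hops=1), (n38, hops=1), (n8, hops=1).
Iteration 2: edges from {n32,n38,n8} -> (n26, hops=2), (n34, hops=2), (n38, hops=2).
Iteration 3: edges from {n26,n34,n38} -> (n26, hops=3), (n34, hops=3).
Iteration 4: edges from {n26,n34} -> (n34, hops=4).
Iteration 5: no outgoing edges from {n34}; recursion stops.
SUM(hops) = 0 + 1 + 1 + 1 + 2 + 2 + 2 + 3 + 3 + 4 = 19.

19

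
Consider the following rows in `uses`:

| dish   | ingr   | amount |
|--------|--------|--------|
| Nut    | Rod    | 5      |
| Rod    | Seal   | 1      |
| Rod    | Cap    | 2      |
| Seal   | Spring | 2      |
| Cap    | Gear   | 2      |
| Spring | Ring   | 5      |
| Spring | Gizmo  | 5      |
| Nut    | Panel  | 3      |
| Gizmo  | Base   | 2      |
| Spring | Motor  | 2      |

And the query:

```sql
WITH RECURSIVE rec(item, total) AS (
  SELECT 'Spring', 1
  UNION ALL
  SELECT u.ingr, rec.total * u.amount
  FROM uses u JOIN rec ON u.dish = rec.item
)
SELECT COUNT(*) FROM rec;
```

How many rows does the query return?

Base: (Spring, total=1).
Iteration 1: components of {Spring} -> Gizmo = 1*5 = 5, Motor = 1*2 = 2, Ring = 1*5 = 5.
Iteration 2: components of {Gizmo,Motor,Ring} -> Base = 5*2 = 10.
Iteration 3: no further components; recursion stops.
Total rows emitted: 5.

5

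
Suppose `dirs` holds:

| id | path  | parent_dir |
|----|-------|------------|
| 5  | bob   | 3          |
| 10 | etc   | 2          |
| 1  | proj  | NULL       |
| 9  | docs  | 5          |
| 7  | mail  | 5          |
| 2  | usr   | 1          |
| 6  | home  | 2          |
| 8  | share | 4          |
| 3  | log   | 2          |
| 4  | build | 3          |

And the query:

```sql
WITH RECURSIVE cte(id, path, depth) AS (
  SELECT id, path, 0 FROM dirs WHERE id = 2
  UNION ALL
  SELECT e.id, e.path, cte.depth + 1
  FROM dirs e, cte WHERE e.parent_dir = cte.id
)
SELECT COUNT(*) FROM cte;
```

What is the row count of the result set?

9

Base: id=2 (usr) at depth 0.
Iteration 1: rows with parent_dir in {2} -> log (id 3, depth 1), home (id 6, depth 1), etc (id 10, depth 1).
Iteration 2: rows with parent_dir in {3,6,10} -> build (id 4, depth 2), bob (id 5, depth 2).
Iteration 3: rows with parent_dir in {4,5} -> mail (id 7, depth 3), share (id 8, depth 3), docs (id 9, depth 3).
Iteration 4: no rows with parent_dir in {7,8,9}; recursion stops.
Total rows emitted: 9.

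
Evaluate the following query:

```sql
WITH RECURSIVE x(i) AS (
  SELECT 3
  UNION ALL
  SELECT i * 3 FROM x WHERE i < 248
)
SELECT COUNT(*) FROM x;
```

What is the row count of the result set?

6

Base: i=3.
Iteration 1: 3 < 248 holds -> i = 3 * 3 = 9.
Iteration 2: 9 < 248 holds -> i = 9 * 3 = 27.
Iteration 3: 27 < 248 holds -> i = 27 * 3 = 81.
Iteration 4: 81 < 248 holds -> i = 81 * 3 = 243.
Iteration 5: 243 < 248 holds -> i = 243 * 3 = 729.
Iteration 6: 729 < 248 fails; recursion stops.
Total rows emitted: 6.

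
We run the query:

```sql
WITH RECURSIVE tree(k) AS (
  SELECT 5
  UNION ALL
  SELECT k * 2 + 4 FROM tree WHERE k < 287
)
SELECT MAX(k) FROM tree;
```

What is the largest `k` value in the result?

572

Base: k=5.
Iteration 1: 5 < 287 holds -> k = 5 * 2 + 4 = 14.
Iteration 2: 14 < 287 holds -> k = 14 * 2 + 4 = 32.
Iteration 3: 32 < 287 holds -> k = 32 * 2 + 4 = 68.
Iteration 4: 68 < 287 holds -> k = 68 * 2 + 4 = 140.
Iteration 5: 140 < 287 holds -> k = 140 * 2 + 4 = 284.
Iteration 6: 284 < 287 holds -> k = 284 * 2 + 4 = 572.
Iteration 7: 572 < 287 fails; recursion stops.
k values: 5, 14, 32, 68, 140, 284, 572; the maximum is 572.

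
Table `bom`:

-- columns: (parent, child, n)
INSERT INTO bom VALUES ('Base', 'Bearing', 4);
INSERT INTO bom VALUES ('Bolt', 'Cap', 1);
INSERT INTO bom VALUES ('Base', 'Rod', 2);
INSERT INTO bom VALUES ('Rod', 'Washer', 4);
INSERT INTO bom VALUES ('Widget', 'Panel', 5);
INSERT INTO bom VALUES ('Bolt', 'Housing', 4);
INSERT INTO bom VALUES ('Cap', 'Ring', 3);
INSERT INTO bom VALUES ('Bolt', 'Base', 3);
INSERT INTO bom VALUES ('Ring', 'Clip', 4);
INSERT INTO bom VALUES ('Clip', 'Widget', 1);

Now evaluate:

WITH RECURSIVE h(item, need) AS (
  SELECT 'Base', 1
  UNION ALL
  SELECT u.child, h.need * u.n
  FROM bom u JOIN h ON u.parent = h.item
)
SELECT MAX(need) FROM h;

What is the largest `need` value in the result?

8

Base: (Base, need=1).
Iteration 1: components of {Base} -> Bearing = 1*4 = 4, Rod = 1*2 = 2.
Iteration 2: components of {Bearing,Rod} -> Washer = 2*4 = 8.
Iteration 3: no further components; recursion stops.
need values: 1, 2, 4, 8; the maximum is 8.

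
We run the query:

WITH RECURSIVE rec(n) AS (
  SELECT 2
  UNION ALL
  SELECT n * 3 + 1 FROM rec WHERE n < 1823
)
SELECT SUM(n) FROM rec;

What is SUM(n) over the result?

8196

Base: n=2.
Iteration 1: 2 < 1823 holds -> n = 2 * 3 + 1 = 7.
Iteration 2: 7 < 1823 holds -> n = 7 * 3 + 1 = 22.
Iteration 3: 22 < 1823 holds -> n = 22 * 3 + 1 = 67.
Iteration 4: 67 < 1823 holds -> n = 67 * 3 + 1 = 202.
Iteration 5: 202 < 1823 holds -> n = 202 * 3 + 1 = 607.
Iteration 6: 607 < 1823 holds -> n = 607 * 3 + 1 = 1822.
Iteration 7: 1822 < 1823 holds -> n = 1822 * 3 + 1 = 5467.
Iteration 8: 5467 < 1823 fails; recursion stops.
SUM(n) = 2 + 7 + 22 + 67 + 202 + 607 + 1822 + 5467 = 8196.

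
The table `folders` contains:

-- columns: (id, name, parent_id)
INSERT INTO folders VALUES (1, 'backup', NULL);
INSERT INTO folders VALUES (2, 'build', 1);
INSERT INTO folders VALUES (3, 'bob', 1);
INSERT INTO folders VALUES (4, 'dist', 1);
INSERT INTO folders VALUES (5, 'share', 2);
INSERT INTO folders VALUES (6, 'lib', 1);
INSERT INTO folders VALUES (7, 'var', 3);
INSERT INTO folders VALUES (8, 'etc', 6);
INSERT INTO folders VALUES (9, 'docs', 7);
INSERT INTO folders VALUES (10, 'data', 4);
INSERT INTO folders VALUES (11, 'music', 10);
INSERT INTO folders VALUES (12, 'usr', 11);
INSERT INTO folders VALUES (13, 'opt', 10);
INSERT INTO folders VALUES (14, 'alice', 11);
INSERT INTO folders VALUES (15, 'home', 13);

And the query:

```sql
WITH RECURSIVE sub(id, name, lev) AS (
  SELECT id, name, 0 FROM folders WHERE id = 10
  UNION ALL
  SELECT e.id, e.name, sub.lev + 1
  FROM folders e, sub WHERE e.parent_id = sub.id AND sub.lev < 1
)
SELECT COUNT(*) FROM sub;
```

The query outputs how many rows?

3

Base: id=10 (data) at lev 0.
Iteration 1: rows with parent_id in {10} -> music (id 11, lev 1), opt (id 13, lev 1).
Iteration 2: lev < 1 fails for all current rows; recursion stops.
Total rows emitted: 3.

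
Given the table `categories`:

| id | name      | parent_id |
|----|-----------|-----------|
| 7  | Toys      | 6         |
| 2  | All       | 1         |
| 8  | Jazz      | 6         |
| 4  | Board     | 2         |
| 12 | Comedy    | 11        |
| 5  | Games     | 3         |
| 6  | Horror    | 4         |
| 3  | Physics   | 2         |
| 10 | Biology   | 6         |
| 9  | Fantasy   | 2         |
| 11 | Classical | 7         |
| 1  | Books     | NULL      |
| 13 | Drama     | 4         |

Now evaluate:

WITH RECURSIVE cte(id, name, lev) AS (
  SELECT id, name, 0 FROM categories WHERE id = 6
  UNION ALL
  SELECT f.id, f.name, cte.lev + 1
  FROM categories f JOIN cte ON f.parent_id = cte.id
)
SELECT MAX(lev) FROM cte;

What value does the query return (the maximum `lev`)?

Base: id=6 (Horror) at lev 0.
Iteration 1: rows with parent_id in {6} -> Toys (id 7, lev 1), Jazz (id 8, lev 1), Biology (id 10, lev 1).
Iteration 2: rows with parent_id in {7,8,10} -> Classical (id 11, lev 2).
Iteration 3: rows with parent_id in {11} -> Comedy (id 12, lev 3).
Iteration 4: no rows with parent_id in {12}; recursion stops.
lev values: 0, 1, 1, 1, 2, 3; the maximum is 3.

3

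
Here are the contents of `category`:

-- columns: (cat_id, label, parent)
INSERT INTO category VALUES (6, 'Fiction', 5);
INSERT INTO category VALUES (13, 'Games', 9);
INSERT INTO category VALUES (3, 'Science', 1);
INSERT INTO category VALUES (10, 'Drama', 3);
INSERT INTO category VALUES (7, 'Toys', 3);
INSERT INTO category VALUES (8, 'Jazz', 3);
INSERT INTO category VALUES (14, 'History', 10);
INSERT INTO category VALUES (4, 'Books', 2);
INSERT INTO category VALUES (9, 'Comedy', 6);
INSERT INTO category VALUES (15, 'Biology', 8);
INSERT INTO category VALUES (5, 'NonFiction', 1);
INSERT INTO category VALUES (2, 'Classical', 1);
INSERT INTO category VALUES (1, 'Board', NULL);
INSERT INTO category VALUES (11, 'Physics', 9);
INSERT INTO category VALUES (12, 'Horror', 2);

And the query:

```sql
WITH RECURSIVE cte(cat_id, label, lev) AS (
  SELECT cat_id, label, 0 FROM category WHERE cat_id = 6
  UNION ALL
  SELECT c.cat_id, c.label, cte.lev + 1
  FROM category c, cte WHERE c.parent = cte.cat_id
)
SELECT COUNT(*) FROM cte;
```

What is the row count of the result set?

4

Base: cat_id=6 (Fiction) at lev 0.
Iteration 1: rows with parent in {6} -> Comedy (id 9, lev 1).
Iteration 2: rows with parent in {9} -> Physics (id 11, lev 2), Games (id 13, lev 2).
Iteration 3: no rows with parent in {11,13}; recursion stops.
Total rows emitted: 4.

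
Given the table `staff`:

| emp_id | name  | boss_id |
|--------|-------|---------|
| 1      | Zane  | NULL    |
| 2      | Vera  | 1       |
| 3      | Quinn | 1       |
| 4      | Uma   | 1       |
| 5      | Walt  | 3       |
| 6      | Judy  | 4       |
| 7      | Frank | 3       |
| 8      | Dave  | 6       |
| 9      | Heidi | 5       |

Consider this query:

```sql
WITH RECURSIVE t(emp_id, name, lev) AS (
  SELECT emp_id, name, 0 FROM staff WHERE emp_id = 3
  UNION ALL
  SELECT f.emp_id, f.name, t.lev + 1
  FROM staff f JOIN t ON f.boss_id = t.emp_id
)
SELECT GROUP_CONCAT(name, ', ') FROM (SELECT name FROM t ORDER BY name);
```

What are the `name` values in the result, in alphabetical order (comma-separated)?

Base: emp_id=3 (Quinn) at lev 0.
Iteration 1: rows with boss_id in {3} -> Walt (id 5, lev 1), Frank (id 7, lev 1).
Iteration 2: rows with boss_id in {5,7} -> Heidi (id 9, lev 2).
Iteration 3: no rows with boss_id in {9}; recursion stops.

Frank, Heidi, Quinn, Walt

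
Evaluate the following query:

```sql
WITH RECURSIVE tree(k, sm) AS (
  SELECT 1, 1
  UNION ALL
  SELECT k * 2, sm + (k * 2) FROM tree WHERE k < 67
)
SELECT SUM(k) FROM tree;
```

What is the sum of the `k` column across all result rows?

Base: k=1, sm=1.
Iteration 1: 1 < 67 holds -> k = 1 * 2 = 2, sm = 1 + 2 = 3.
Iteration 2: 2 < 67 holds -> k = 2 * 2 = 4, sm = 3 + 4 = 7.
Iteration 3: 4 < 67 holds -> k = 4 * 2 = 8, sm = 7 + 8 = 15.
Iteration 4: 8 < 67 holds -> k = 8 * 2 = 16, sm = 15 + 16 = 31.
Iteration 5: 16 < 67 holds -> k = 16 * 2 = 32, sm = 31 + 32 = 63.
Iteration 6: 32 < 67 holds -> k = 32 * 2 = 64, sm = 63 + 64 = 127.
Iteration 7: 64 < 67 holds -> k = 64 * 2 = 128, sm = 127 + 128 = 255.
Iteration 8: 128 < 67 fails; recursion stops.
SUM(k) = 1 + 2 + 4 + 8 + 16 + 32 + 64 + 128 = 255.

255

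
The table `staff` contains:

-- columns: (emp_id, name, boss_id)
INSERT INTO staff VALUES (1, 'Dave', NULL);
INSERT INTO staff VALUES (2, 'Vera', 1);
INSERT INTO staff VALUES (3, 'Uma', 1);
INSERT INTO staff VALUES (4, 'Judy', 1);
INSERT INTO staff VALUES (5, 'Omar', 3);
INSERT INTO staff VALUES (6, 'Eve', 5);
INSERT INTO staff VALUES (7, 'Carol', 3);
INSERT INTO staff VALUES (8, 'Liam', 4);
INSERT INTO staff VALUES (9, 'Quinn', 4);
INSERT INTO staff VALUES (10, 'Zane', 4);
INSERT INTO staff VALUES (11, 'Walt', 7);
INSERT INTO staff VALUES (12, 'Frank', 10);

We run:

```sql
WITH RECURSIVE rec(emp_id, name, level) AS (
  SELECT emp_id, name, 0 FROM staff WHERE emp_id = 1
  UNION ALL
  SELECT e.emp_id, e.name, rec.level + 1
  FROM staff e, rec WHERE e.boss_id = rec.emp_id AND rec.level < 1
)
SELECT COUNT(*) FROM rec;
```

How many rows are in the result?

4

Base: emp_id=1 (Dave) at level 0.
Iteration 1: rows with boss_id in {1} -> Vera (id 2, level 1), Uma (id 3, level 1), Judy (id 4, level 1).
Iteration 2: level < 1 fails for all current rows; recursion stops.
Total rows emitted: 4.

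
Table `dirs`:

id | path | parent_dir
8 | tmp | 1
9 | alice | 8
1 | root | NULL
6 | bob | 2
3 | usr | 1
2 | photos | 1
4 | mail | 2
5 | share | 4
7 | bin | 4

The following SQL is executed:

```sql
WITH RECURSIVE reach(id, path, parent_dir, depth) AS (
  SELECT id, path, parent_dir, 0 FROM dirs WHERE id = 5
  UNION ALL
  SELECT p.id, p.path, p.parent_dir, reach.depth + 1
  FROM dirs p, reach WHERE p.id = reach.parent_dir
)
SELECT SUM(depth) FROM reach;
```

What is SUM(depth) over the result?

Base: id=5 (share), parent_dir=4, depth 0.
Iteration 1: join on id=4 -> mail (id 4, parent_dir=2, depth 1).
Iteration 2: join on id=2 -> photos (id 2, parent_dir=1, depth 2).
Iteration 3: join on id=1 -> root (id 1, parent_dir=NULL, depth 3).
Iteration 4: parent_dir is NULL; no match; recursion stops.
SUM(depth) = 0 + 1 + 2 + 3 = 6.

6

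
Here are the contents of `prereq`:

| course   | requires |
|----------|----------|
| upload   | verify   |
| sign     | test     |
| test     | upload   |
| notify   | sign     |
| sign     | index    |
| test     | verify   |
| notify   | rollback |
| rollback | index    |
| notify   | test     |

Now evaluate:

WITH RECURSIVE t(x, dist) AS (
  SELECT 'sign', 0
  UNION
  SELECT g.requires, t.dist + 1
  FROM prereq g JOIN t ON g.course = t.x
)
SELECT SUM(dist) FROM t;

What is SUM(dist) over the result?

9

Base: (sign, dist=0).
Iteration 1: edges from {sign} -> (index, dist=1), (test, dist=1).
Iteration 2: edges from {index,test} -> (upload, dist=2), (verify, dist=2).
Iteration 3: edges from {upload,verify} -> (verify, dist=3).
Iteration 4: no outgoing edges from {verify}; recursion stops.
SUM(dist) = 0 + 1 + 1 + 2 + 2 + 3 = 9.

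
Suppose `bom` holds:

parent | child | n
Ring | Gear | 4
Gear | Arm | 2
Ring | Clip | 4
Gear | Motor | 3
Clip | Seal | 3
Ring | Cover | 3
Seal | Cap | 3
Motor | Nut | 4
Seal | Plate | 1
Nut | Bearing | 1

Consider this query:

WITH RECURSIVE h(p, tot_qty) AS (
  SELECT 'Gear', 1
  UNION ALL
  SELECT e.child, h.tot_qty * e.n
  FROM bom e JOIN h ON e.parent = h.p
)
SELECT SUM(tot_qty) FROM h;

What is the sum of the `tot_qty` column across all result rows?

30

Base: (Gear, tot_qty=1).
Iteration 1: components of {Gear} -> Arm = 1*2 = 2, Motor = 1*3 = 3.
Iteration 2: components of {Arm,Motor} -> Nut = 3*4 = 12.
Iteration 3: components of {Nut} -> Bearing = 12*1 = 12.
Iteration 4: no further components; recursion stops.
SUM(tot_qty) = 1 + 2 + 3 + 12 + 12 = 30.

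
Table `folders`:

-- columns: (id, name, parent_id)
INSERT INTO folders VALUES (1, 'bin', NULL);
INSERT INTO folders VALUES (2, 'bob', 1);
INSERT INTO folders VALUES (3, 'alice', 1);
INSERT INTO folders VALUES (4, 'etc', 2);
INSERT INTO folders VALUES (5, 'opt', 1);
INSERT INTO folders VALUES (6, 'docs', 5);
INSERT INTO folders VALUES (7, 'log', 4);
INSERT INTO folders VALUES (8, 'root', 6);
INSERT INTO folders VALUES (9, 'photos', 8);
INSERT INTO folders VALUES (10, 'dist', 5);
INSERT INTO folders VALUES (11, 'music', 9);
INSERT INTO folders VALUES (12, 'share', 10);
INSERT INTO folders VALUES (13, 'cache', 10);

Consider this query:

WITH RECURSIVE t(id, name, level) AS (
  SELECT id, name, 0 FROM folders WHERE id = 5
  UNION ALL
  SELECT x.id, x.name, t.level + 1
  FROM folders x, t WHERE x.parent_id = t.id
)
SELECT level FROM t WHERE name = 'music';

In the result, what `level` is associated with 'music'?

4

Base: id=5 (opt) at level 0.
Iteration 1: rows with parent_id in {5} -> docs (id 6, level 1), dist (id 10, level 1).
Iteration 2: rows with parent_id in {6,10} -> root (id 8, level 2), share (id 12, level 2), cache (id 13, level 2).
Iteration 3: rows with parent_id in {8,12,13} -> photos (id 9, level 3).
Iteration 4: rows with parent_id in {9} -> music (id 11, level 4).
Iteration 5: no rows with parent_id in {11}; recursion stops.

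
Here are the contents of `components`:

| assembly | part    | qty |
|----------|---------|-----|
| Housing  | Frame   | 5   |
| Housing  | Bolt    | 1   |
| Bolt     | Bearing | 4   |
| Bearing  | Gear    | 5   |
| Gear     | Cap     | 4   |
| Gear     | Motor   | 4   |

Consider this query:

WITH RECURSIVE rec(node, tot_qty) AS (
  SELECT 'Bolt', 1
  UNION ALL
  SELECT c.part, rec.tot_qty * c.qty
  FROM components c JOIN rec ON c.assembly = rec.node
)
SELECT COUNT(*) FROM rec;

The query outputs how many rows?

Base: (Bolt, tot_qty=1).
Iteration 1: components of {Bolt} -> Bearing = 1*4 = 4.
Iteration 2: components of {Bearing} -> Gear = 4*5 = 20.
Iteration 3: components of {Gear} -> Cap = 20*4 = 80, Motor = 20*4 = 80.
Iteration 4: no further components; recursion stops.
Total rows emitted: 5.

5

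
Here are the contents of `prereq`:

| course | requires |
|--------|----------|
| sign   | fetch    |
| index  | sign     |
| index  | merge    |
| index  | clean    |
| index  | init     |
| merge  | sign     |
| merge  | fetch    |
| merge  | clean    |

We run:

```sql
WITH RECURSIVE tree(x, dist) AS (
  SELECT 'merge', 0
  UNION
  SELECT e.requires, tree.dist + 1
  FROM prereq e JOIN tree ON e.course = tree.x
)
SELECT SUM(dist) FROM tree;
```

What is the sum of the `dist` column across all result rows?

Base: (merge, dist=0).
Iteration 1: edges from {merge} -> (clean, dist=1), (fetch, dist=1), (sign, dist=1).
Iteration 2: edges from {clean,fetch,sign} -> (fetch, dist=2).
Iteration 3: no outgoing edges from {fetch}; recursion stops.
SUM(dist) = 0 + 1 + 1 + 1 + 2 = 5.

5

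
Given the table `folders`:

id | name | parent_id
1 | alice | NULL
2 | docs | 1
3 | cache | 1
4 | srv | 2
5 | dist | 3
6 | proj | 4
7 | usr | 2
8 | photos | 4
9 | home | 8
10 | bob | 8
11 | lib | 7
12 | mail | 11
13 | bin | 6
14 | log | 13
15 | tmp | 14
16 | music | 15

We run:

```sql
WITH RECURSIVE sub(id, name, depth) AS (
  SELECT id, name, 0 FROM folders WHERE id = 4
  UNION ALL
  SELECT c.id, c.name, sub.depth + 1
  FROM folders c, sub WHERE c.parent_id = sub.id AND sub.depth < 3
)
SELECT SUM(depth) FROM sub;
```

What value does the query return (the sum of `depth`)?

Base: id=4 (srv) at depth 0.
Iteration 1: rows with parent_id in {4} -> proj (id 6, depth 1), photos (id 8, depth 1).
Iteration 2: rows with parent_id in {6,8} -> home (id 9, depth 2), bob (id 10, depth 2), bin (id 13, depth 2).
Iteration 3: rows with parent_id in {9,10,13} -> log (id 14, depth 3).
Iteration 4: depth < 3 fails for all current rows; recursion stops.
SUM(depth) = 0 + 1 + 1 + 2 + 2 + 2 + 3 = 11.

11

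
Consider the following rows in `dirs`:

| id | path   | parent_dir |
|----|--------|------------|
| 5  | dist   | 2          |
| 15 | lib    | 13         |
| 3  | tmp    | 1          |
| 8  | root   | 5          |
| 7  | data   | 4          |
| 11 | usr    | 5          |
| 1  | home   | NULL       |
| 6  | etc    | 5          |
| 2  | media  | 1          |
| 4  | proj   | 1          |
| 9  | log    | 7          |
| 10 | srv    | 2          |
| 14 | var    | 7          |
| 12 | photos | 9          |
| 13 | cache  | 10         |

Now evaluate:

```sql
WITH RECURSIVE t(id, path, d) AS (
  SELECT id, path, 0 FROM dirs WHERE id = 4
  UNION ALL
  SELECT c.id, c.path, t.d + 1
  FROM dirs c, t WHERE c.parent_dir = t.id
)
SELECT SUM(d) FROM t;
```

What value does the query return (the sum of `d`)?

8

Base: id=4 (proj) at d 0.
Iteration 1: rows with parent_dir in {4} -> data (id 7, d 1).
Iteration 2: rows with parent_dir in {7} -> log (id 9, d 2), var (id 14, d 2).
Iteration 3: rows with parent_dir in {9,14} -> photos (id 12, d 3).
Iteration 4: no rows with parent_dir in {12}; recursion stops.
SUM(d) = 0 + 1 + 2 + 2 + 3 = 8.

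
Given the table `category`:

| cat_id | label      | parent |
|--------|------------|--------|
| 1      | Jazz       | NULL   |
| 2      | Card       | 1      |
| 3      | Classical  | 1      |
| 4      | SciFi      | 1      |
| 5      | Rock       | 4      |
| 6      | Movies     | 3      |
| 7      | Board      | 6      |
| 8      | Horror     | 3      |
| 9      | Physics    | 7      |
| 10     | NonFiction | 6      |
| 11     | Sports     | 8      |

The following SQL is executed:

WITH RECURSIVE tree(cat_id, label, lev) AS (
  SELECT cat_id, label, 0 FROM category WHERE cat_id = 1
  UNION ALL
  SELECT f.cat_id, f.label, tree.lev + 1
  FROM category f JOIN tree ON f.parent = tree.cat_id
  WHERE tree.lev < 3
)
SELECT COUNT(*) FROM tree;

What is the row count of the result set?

Base: cat_id=1 (Jazz) at lev 0.
Iteration 1: rows with parent in {1} -> Card (id 2, lev 1), Classical (id 3, lev 1), SciFi (id 4, lev 1).
Iteration 2: rows with parent in {2,3,4} -> Rock (id 5, lev 2), Movies (id 6, lev 2), Horror (id 8, lev 2).
Iteration 3: rows with parent in {5,6,8} -> Board (id 7, lev 3), NonFiction (id 10, lev 3), Sports (id 11, lev 3).
Iteration 4: lev < 3 fails for all current rows; recursion stops.
Total rows emitted: 10.

10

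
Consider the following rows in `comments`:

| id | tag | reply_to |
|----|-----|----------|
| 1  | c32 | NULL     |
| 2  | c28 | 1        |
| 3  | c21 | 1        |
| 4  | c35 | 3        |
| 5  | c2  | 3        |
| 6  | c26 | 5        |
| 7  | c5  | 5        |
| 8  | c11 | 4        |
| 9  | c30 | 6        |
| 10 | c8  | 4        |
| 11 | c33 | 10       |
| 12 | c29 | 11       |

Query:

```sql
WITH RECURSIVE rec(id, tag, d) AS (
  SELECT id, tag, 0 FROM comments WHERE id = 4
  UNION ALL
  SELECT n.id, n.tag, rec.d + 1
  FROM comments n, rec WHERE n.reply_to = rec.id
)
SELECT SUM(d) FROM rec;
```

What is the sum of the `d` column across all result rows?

7

Base: id=4 (c35) at d 0.
Iteration 1: rows with reply_to in {4} -> c11 (id 8, d 1), c8 (id 10, d 1).
Iteration 2: rows with reply_to in {8,10} -> c33 (id 11, d 2).
Iteration 3: rows with reply_to in {11} -> c29 (id 12, d 3).
Iteration 4: no rows with reply_to in {12}; recursion stops.
SUM(d) = 0 + 1 + 1 + 2 + 3 = 7.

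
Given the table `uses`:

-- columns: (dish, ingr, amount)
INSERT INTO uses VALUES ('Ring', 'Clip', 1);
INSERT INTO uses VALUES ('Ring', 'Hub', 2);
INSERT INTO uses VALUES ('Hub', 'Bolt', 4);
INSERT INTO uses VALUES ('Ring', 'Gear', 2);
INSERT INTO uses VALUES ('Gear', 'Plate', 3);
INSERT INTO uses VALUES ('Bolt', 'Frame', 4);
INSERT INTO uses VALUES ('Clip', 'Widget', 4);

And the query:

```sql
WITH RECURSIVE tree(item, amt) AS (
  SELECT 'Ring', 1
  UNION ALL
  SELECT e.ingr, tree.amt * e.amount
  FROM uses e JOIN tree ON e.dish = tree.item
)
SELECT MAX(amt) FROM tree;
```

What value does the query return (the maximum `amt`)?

Base: (Ring, amt=1).
Iteration 1: components of {Ring} -> Clip = 1*1 = 1, Gear = 1*2 = 2, Hub = 1*2 = 2.
Iteration 2: components of {Clip,Gear,Hub} -> Bolt = 2*4 = 8, Plate = 2*3 = 6, Widget = 1*4 = 4.
Iteration 3: components of {Bolt,Plate,Widget} -> Frame = 8*4 = 32.
Iteration 4: no further components; recursion stops.
amt values: 1, 1, 2, 2, 4, 8, 6, 32; the maximum is 32.

32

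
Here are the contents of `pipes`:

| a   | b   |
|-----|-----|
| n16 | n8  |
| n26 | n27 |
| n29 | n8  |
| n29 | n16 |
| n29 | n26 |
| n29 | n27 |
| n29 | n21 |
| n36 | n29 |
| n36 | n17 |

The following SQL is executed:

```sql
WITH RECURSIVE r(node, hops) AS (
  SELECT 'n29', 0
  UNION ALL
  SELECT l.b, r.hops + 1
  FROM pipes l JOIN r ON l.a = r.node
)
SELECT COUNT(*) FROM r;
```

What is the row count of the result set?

8

Base: (n29, hops=0).
Iteration 1: edges from {n29} -> (n16, hops=1), (n21, hops=1), (n26, hops=1), (n27, hops=1), (n8, hops=1).
Iteration 2: edges from {n16,n21,n26,n27,n8} -> (n27, hops=2), (n8, hops=2).
Iteration 3: no outgoing edges from {n27,n8}; recursion stops.
Total rows emitted: 8.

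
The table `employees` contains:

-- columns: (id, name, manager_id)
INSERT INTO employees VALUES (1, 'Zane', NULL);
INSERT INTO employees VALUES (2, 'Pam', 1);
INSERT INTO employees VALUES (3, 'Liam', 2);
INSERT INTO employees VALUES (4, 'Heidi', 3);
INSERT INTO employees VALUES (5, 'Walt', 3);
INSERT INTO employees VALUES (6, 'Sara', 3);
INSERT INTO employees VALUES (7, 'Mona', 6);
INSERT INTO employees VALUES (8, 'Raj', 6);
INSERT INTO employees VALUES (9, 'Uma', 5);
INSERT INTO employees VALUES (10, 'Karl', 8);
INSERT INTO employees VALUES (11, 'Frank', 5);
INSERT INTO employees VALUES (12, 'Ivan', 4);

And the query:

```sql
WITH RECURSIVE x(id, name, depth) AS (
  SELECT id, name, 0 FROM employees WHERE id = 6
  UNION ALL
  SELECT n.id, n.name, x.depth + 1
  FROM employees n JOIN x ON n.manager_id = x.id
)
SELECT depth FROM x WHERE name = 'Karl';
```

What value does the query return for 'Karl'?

Base: id=6 (Sara) at depth 0.
Iteration 1: rows with manager_id in {6} -> Mona (id 7, depth 1), Raj (id 8, depth 1).
Iteration 2: rows with manager_id in {7,8} -> Karl (id 10, depth 2).
Iteration 3: no rows with manager_id in {10}; recursion stops.

2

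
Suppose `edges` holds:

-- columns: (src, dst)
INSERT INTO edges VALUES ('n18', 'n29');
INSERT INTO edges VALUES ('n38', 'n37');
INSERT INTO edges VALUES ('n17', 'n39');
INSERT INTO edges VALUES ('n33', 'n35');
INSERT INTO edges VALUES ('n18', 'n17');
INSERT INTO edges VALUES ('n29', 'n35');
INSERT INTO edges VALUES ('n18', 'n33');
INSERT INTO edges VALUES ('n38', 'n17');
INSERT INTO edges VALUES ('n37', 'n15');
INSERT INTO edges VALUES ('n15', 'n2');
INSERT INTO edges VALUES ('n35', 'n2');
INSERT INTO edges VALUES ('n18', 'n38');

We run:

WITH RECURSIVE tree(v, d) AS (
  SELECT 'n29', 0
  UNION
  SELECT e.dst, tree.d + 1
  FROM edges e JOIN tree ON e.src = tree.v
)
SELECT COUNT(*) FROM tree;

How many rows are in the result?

Base: (n29, d=0).
Iteration 1: edges from {n29} -> (n35, d=1).
Iteration 2: edges from {n35} -> (n2, d=2).
Iteration 3: no outgoing edges from {n2}; recursion stops.
Total rows emitted: 3.

3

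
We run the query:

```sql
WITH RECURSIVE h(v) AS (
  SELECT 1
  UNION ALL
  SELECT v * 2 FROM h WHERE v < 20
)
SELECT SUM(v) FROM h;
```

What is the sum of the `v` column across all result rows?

Base: v=1.
Iteration 1: 1 < 20 holds -> v = 1 * 2 = 2.
Iteration 2: 2 < 20 holds -> v = 2 * 2 = 4.
Iteration 3: 4 < 20 holds -> v = 4 * 2 = 8.
Iteration 4: 8 < 20 holds -> v = 8 * 2 = 16.
Iteration 5: 16 < 20 holds -> v = 16 * 2 = 32.
Iteration 6: 32 < 20 fails; recursion stops.
SUM(v) = 1 + 2 + 4 + 8 + 16 + 32 = 63.

63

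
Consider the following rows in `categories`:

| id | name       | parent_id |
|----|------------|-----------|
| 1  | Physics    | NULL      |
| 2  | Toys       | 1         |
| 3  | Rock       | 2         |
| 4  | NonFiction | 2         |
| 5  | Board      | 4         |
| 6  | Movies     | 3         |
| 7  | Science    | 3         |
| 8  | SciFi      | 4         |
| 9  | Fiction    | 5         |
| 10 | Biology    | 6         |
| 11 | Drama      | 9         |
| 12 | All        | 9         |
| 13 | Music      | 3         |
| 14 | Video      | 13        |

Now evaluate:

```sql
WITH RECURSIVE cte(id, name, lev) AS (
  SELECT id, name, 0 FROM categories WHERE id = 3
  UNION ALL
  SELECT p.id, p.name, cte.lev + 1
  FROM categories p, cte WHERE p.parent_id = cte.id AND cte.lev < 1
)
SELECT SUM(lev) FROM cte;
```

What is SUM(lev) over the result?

3

Base: id=3 (Rock) at lev 0.
Iteration 1: rows with parent_id in {3} -> Movies (id 6, lev 1), Science (id 7, lev 1), Music (id 13, lev 1).
Iteration 2: lev < 1 fails for all current rows; recursion stops.
SUM(lev) = 0 + 1 + 1 + 1 = 3.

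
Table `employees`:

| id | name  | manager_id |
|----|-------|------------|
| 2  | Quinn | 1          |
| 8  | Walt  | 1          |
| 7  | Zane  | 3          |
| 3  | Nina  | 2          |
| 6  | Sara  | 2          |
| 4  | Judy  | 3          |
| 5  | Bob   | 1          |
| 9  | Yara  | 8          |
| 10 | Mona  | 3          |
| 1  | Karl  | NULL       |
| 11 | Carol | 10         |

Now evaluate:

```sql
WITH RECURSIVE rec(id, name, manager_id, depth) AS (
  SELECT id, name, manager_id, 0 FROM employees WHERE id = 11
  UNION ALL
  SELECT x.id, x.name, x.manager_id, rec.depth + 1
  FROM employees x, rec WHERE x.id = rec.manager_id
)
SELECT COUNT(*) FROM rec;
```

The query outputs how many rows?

5

Base: id=11 (Carol), manager_id=10, depth 0.
Iteration 1: join on id=10 -> Mona (id 10, manager_id=3, depth 1).
Iteration 2: join on id=3 -> Nina (id 3, manager_id=2, depth 2).
Iteration 3: join on id=2 -> Quinn (id 2, manager_id=1, depth 3).
Iteration 4: join on id=1 -> Karl (id 1, manager_id=NULL, depth 4).
Iteration 5: manager_id is NULL; no match; recursion stops.
Total rows emitted: 5.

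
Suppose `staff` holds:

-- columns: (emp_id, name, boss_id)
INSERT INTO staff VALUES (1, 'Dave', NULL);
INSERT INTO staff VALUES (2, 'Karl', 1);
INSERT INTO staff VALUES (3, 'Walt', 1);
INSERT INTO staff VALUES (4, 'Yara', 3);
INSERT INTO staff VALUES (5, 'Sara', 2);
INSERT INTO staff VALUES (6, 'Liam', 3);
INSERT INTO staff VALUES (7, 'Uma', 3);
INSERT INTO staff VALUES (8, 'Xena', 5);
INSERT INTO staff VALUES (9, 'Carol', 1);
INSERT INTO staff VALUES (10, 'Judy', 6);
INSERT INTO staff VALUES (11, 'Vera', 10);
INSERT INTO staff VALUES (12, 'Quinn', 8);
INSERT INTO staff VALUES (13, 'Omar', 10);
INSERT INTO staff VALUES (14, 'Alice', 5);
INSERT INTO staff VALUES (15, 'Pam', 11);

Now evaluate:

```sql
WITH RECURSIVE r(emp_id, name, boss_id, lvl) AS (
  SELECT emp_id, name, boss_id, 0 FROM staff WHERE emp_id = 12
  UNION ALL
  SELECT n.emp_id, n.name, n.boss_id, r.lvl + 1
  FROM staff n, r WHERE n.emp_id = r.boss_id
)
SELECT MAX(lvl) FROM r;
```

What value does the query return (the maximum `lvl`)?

4

Base: emp_id=12 (Quinn), boss_id=8, lvl 0.
Iteration 1: join on emp_id=8 -> Xena (id 8, boss_id=5, lvl 1).
Iteration 2: join on emp_id=5 -> Sara (id 5, boss_id=2, lvl 2).
Iteration 3: join on emp_id=2 -> Karl (id 2, boss_id=1, lvl 3).
Iteration 4: join on emp_id=1 -> Dave (id 1, boss_id=NULL, lvl 4).
Iteration 5: boss_id is NULL; no match; recursion stops.
lvl values: 0, 1, 2, 3, 4; the maximum is 4.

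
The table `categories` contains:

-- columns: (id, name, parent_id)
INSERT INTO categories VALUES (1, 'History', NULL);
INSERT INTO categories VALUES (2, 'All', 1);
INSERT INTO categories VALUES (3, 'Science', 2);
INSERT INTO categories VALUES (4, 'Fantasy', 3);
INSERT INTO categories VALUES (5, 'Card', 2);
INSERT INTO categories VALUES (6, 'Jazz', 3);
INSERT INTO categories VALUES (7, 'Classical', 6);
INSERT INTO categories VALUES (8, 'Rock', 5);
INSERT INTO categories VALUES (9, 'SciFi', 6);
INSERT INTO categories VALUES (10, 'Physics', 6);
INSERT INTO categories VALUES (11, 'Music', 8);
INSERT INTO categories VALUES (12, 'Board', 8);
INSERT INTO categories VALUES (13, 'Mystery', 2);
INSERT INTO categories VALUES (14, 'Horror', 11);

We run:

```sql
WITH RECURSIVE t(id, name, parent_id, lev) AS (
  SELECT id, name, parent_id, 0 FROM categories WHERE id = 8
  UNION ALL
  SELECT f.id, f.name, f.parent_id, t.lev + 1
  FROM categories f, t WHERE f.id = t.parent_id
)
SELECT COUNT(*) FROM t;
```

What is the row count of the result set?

4

Base: id=8 (Rock), parent_id=5, lev 0.
Iteration 1: join on id=5 -> Card (id 5, parent_id=2, lev 1).
Iteration 2: join on id=2 -> All (id 2, parent_id=1, lev 2).
Iteration 3: join on id=1 -> History (id 1, parent_id=NULL, lev 3).
Iteration 4: parent_id is NULL; no match; recursion stops.
Total rows emitted: 4.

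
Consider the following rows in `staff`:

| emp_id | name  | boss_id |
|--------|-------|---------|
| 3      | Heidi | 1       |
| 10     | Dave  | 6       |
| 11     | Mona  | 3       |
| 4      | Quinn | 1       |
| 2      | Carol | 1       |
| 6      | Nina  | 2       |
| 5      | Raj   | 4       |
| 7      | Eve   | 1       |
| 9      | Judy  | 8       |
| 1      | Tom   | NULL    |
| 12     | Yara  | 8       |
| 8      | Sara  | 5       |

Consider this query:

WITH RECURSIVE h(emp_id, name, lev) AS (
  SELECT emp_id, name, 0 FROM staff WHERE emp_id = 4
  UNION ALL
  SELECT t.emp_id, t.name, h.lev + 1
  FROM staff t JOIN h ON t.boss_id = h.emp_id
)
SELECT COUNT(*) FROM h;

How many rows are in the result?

Base: emp_id=4 (Quinn) at lev 0.
Iteration 1: rows with boss_id in {4} -> Raj (id 5, lev 1).
Iteration 2: rows with boss_id in {5} -> Sara (id 8, lev 2).
Iteration 3: rows with boss_id in {8} -> Judy (id 9, lev 3), Yara (id 12, lev 3).
Iteration 4: no rows with boss_id in {9,12}; recursion stops.
Total rows emitted: 5.

5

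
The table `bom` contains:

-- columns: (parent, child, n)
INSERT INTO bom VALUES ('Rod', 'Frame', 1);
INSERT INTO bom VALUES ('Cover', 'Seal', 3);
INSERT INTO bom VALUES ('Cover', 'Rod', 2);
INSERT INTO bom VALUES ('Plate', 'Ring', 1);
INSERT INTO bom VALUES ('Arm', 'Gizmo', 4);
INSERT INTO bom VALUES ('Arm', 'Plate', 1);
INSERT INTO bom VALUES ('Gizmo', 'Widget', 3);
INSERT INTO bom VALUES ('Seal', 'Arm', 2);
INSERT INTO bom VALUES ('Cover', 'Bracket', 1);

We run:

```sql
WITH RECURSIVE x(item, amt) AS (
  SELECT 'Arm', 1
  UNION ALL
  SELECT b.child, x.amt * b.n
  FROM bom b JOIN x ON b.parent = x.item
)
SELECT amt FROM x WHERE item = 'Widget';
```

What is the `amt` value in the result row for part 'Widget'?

Base: (Arm, amt=1).
Iteration 1: components of {Arm} -> Gizmo = 1*4 = 4, Plate = 1*1 = 1.
Iteration 2: components of {Gizmo,Plate} -> Ring = 1*1 = 1, Widget = 4*3 = 12.
Iteration 3: no further components; recursion stops.

12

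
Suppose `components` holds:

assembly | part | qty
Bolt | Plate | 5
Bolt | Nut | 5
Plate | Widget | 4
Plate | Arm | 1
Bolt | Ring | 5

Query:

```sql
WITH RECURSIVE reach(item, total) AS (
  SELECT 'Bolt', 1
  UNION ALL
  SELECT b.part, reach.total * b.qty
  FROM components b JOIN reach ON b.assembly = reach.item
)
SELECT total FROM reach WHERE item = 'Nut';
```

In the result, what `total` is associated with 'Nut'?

5

Base: (Bolt, total=1).
Iteration 1: components of {Bolt} -> Nut = 1*5 = 5, Plate = 1*5 = 5, Ring = 1*5 = 5.
Iteration 2: components of {Nut,Plate,Ring} -> Arm = 5*1 = 5, Widget = 5*4 = 20.
Iteration 3: no further components; recursion stops.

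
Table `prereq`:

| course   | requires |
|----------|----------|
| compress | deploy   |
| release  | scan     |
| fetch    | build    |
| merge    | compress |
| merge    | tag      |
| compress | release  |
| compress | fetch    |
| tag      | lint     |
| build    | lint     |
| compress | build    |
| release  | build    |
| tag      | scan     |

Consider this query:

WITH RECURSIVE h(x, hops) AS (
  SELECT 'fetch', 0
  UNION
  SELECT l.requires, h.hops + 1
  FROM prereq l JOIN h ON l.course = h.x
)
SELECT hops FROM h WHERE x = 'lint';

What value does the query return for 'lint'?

Base: (fetch, hops=0).
Iteration 1: edges from {fetch} -> (build, hops=1).
Iteration 2: edges from {build} -> (lint, hops=2).
Iteration 3: no outgoing edges from {lint}; recursion stops.

2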